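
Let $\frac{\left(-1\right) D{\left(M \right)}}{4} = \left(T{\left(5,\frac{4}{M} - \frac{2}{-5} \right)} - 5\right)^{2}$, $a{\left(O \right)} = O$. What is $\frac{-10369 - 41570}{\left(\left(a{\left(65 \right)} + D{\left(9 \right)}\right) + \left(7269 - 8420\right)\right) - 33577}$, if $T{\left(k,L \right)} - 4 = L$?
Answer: $\frac{105176475}{70192771} \approx 1.4984$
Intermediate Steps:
$T{\left(k,L \right)} = 4 + L$
$D{\left(M \right)} = - 4 \left(- \frac{3}{5} + \frac{4}{M}\right)^{2}$ ($D{\left(M \right)} = - 4 \left(\left(4 + \left(\frac{4}{M} - \frac{2}{-5}\right)\right) - 5\right)^{2} = - 4 \left(\left(4 + \left(\frac{4}{M} - - \frac{2}{5}\right)\right) - 5\right)^{2} = - 4 \left(\left(4 + \left(\frac{4}{M} + \frac{2}{5}\right)\right) - 5\right)^{2} = - 4 \left(\left(4 + \left(\frac{2}{5} + \frac{4}{M}\right)\right) - 5\right)^{2} = - 4 \left(\left(\frac{22}{5} + \frac{4}{M}\right) - 5\right)^{2} = - 4 \left(- \frac{3}{5} + \frac{4}{M}\right)^{2}$)
$\frac{-10369 - 41570}{\left(\left(a{\left(65 \right)} + D{\left(9 \right)}\right) + \left(7269 - 8420\right)\right) - 33577} = \frac{-10369 - 41570}{\left(\left(65 - \frac{4 \left(-20 + 3 \cdot 9\right)^{2}}{25 \cdot 81}\right) + \left(7269 - 8420\right)\right) - 33577} = - \frac{51939}{\left(\left(65 - \frac{4 \left(-20 + 27\right)^{2}}{2025}\right) - 1151\right) - 33577} = - \frac{51939}{\left(\left(65 - \frac{4 \cdot 7^{2}}{2025}\right) - 1151\right) - 33577} = - \frac{51939}{\left(\left(65 - \frac{4}{2025} \cdot 49\right) - 1151\right) - 33577} = - \frac{51939}{\left(\left(65 - \frac{196}{2025}\right) - 1151\right) - 33577} = - \frac{51939}{\left(\frac{131429}{2025} - 1151\right) - 33577} = - \frac{51939}{- \frac{2199346}{2025} - 33577} = - \frac{51939}{- \frac{70192771}{2025}} = \left(-51939\right) \left(- \frac{2025}{70192771}\right) = \frac{105176475}{70192771}$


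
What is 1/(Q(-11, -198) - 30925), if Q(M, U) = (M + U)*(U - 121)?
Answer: 1/35746 ≈ 2.7975e-5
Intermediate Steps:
Q(M, U) = (-121 + U)*(M + U) (Q(M, U) = (M + U)*(-121 + U) = (-121 + U)*(M + U))
1/(Q(-11, -198) - 30925) = 1/(((-198)² - 121*(-11) - 121*(-198) - 11*(-198)) - 30925) = 1/((39204 + 1331 + 23958 + 2178) - 30925) = 1/(66671 - 30925) = 1/35746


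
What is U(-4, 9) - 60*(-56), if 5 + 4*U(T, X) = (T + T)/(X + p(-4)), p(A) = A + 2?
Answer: 94037/28 ≈ 3358.5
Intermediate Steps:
p(A) = 2 + A
U(T, X) = -5/4 + T/(2*(-2 + X)) (U(T, X) = -5/4 + ((T + T)/(X + (2 - 4)))/4 = -5/4 + ((2*T)/(X - 2))/4 = -5/4 + ((2*T)/(-2 + X))/4 = -5/4 + (2*T/(-2 + X))/4 = -5/4 + T/(2*(-2 + X)))
U(-4, 9) - 60*(-56) = (10 - 5*9 + 2*(-4))/(4*(-2 + 9)) - 60*(-56) = (¼)*(10 - 45 - 8)/7 + 3360 = (¼)*(⅐)*(-43) + 3360 = -43/28 + 3360 = 94037/28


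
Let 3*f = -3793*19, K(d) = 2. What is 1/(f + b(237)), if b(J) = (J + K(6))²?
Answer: 3/99296 ≈ 3.0213e-5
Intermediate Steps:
f = -72067/3 (f = (-3793*19)/3 = (⅓)*(-72067) = -72067/3 ≈ -24022.)
b(J) = (2 + J)² (b(J) = (J + 2)² = (2 + J)²)
1/(f + b(237)) = 1/(-72067/3 + (2 + 237)²) = 1/(-72067/3 + 239²) = 1/(-72067/3 + 57121) = 1/(99296/3) = 3/99296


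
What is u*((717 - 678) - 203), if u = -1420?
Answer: 232880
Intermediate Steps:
u*((717 - 678) - 203) = -1420*((717 - 678) - 203) = -1420*(39 - 203) = -1420*(-164) = 232880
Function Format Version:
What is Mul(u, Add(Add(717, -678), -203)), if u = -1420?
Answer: 232880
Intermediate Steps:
Mul(u, Add(Add(717, -678), -203)) = Mul(-1420, Add(Add(717, -678), -203)) = Mul(-1420, Add(39, -203)) = Mul(-1420, -164) = 232880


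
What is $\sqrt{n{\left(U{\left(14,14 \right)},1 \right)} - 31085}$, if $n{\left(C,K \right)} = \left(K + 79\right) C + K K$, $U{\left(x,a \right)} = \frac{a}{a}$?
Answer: $2 i \sqrt{7751} \approx 176.08 i$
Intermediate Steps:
$U{\left(x,a \right)} = 1$
$n{\left(C,K \right)} = K^{2} + C \left(79 + K\right)$ ($n{\left(C,K \right)} = \left(79 + K\right) C + K^{2} = C \left(79 + K\right) + K^{2} = K^{2} + C \left(79 + K\right)$)
$\sqrt{n{\left(U{\left(14,14 \right)},1 \right)} - 31085} = \sqrt{\left(1^{2} + 79 \cdot 1 + 1 \cdot 1\right) - 31085} = \sqrt{\left(1 + 79 + 1\right) - 31085} = \sqrt{81 - 31085} = \sqrt{-31004} = 2 i \sqrt{7751}$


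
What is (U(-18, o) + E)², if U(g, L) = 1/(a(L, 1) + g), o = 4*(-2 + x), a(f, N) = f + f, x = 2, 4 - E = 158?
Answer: 7689529/324 ≈ 23733.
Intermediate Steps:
E = -154 (E = 4 - 1*158 = 4 - 158 = -154)
a(f, N) = 2*f
o = 0 (o = 4*(-2 + 2) = 4*0 = 0)
U(g, L) = 1/(g + 2*L) (U(g, L) = 1/(2*L + g) = 1/(g + 2*L))
(U(-18, o) + E)² = (1/(-18 + 2*0) - 154)² = (1/(-18 + 0) - 154)² = (1/(-18) - 154)² = (-1/18 - 154)² = (-2773/18)² = 7689529/324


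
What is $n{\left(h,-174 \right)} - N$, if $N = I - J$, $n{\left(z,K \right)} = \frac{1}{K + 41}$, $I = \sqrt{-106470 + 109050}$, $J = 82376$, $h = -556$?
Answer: $\frac{10956007}{133} - 2 \sqrt{645} \approx 82325.0$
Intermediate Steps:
$I = 2 \sqrt{645}$ ($I = \sqrt{2580} = 2 \sqrt{645} \approx 50.794$)
$n{\left(z,K \right)} = \frac{1}{41 + K}$
$N = -82376 + 2 \sqrt{645}$ ($N = 2 \sqrt{645} - 82376 = -82376 + 2 \sqrt{645} \approx -82325.0$)
$n{\left(h,-174 \right)} - N = \frac{1}{41 - 174} - \left(-82376 + 2 \sqrt{645}\right) = \frac{1}{-133} + \left(82376 - 2 \sqrt{645}\right) = - \frac{1}{133} + \left(82376 - 2 \sqrt{645}\right) = \frac{10956007}{133} - 2 \sqrt{645}$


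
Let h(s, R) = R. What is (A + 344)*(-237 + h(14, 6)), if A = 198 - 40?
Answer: -115962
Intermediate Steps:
A = 158
(A + 344)*(-237 + h(14, 6)) = (158 + 344)*(-237 + 6) = 502*(-231) = -115962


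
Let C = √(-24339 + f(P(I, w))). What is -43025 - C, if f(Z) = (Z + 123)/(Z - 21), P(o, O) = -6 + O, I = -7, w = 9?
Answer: -43025 - I*√24346 ≈ -43025.0 - 156.03*I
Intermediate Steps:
f(Z) = (123 + Z)/(-21 + Z)
C = I*√24346 (C = √(-24339 + (123 + (-6 + 9))/(-21 + (-6 + 9))) = √(-24339 + (123 + 3)/(-21 + 3)) = √(-24339 + 126/(-18)) = √(-24339 - 1/18*126) = √(-24339 - 7) = √(-24346) = I*√24346 ≈ 156.03*I)
-43025 - C = -43025 - I*√24346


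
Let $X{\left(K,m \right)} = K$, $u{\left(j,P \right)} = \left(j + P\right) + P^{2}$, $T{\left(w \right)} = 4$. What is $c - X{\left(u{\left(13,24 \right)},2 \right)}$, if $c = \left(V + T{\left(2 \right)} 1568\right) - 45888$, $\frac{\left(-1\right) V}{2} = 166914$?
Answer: $-374057$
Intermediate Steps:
$V = -333828$ ($V = \left(-2\right) 166914 = -333828$)
$u{\left(j,P \right)} = P + j + P^{2}$ ($u{\left(j,P \right)} = \left(P + j\right) + P^{2} = P + j + P^{2}$)
$c = -373444$ ($c = \left(-333828 + 4 \cdot 1568\right) - 45888 = \left(-333828 + 6272\right) - 45888 = -327556 - 45888 = -373444$)
$c - X{\left(u{\left(13,24 \right)},2 \right)} = -373444 - \left(24 + 13 + 24^{2}\right) = -373444 - \left(24 + 13 + 576\right) = -373444 - 613 = -374057$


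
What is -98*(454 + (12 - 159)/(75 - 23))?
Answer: -1149589/26 ≈ -44215.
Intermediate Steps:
-98*(454 + (12 - 159)/(75 - 23)) = -98*(454 - 147/52) = -98*23461/52 = -1149589/26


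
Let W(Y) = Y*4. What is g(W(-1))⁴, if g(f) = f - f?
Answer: 0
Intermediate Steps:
W(Y) = 4*Y
g(f) = 0
g(W(-1))⁴ = 0⁴ = 0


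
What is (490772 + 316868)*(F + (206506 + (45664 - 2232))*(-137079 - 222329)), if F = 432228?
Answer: -72549723314196640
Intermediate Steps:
(490772 + 316868)*(F + (206506 + (45664 - 2232))*(-137079 - 222329)) = (490772 + 316868)*(432228 + (206506 + (45664 - 2232))*(-137079 - 222329)) = 807640*(432228 + (206506 + 43432)*(-359408)) = 807640*(432228 + 249938*(-359408)) = 807640*(432228 - 89829716704) = 807640*(-89829284476) = -72549723314196640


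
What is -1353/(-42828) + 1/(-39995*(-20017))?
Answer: 361061555941/11429078866540 ≈ 0.031591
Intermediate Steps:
-1353/(-42828) + 1/(-39995*(-20017)) = -1353*(-1/42828) - 1/39995*(-1/20017) = 451/14276 + 1/800579915 = 361061555941/11429078866540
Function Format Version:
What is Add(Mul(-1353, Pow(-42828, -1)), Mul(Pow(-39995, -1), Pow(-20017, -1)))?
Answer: Rational(361061555941, 11429078866540) ≈ 0.031591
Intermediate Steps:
Add(Mul(-1353, Pow(-42828, -1)), Mul(Pow(-39995, -1), Pow(-20017, -1))) = Add(Mul(-1353, Rational(-1, 42828)), Mul(Rational(-1, 39995), Rational(-1, 20017))) = Add(Rational(451, 14276), Rational(1, 800579915)) = Rational(361061555941, 11429078866540)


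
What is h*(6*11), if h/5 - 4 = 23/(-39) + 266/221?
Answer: 336490/221 ≈ 1522.6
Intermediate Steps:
h = 15295/663 (h = 20 + 5*(23/(-39) + 266/221) = 20 + 5*(23*(-1/39) + 266*(1/221)) = 20 + 5*(-23/39 + 266/221) = 20 + 5*(407/663) = 20 + 2035/663 = 15295/663 ≈ 23.069)
h*(6*11) = 15295*(6*11)/663 = (15295/663)*66 = 336490/221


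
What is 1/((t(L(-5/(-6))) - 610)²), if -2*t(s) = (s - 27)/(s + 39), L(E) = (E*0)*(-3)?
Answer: 676/251254201 ≈ 2.6905e-6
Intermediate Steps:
L(E) = 0 (L(E) = 0*(-3) = 0)
t(s) = -(-27 + s)/(2*(39 + s)) (t(s) = -(s - 27)/(2*(s + 39)) = -(-27 + s)/(2*(39 + s)))
1/((t(L(-5/(-6))) - 610)²) = 1/(((27 - 1*0)/(2*(39 + 0)) - 610)²) = 1/(((½)*(27 + 0)/39 - 610)²) = 1/(((½)*(1/39)*27 - 610)²) = 1/((9/26 - 610)²) = 1/((-15851/26)²) = 1/(251254201/676) = 676/251254201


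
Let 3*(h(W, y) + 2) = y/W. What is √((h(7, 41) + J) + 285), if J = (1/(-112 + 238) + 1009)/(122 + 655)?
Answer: √6221448546/4662 ≈ 16.919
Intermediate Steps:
h(W, y) = -2 + y/(3*W) (h(W, y) = -2 + (y/W)/3 = -2 + y/(3*W))
J = 127135/97902 (J = (1/126 + 1009)/777 = (1/126 + 1009)*(1/777) = (127135/126)*(1/777) = 127135/97902 ≈ 1.2986)
√((h(7, 41) + J) + 285) = √(((-2 + (⅓)*41/7) + 127135/97902) + 285) = √(((-2 + (⅓)*41*(⅐)) + 127135/97902) + 285) = √(((-2 + 41/21) + 127135/97902) + 285) = √((-1/21 + 127135/97902) + 285) = √(122473/97902 + 285) = √(28024543/97902) = √6221448546/4662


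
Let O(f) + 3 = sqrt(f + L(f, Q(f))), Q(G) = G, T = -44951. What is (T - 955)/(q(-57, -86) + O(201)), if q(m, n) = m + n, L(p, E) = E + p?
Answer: 957468/2959 + 19674*sqrt(67)/2959 ≈ 378.00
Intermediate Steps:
O(f) = -3 + sqrt(3)*sqrt(f) (O(f) = -3 + sqrt(f + (f + f)) = -3 + sqrt(f + 2*f) = -3 + sqrt(3*f) = -3 + sqrt(3)*sqrt(f))
(T - 955)/(q(-57, -86) + O(201)) = (-44951 - 955)/((-57 - 86) + (-3 + sqrt(3)*sqrt(201))) = -45906/(-143 + (-3 + 3*sqrt(67))) = -45906/(-146 + 3*sqrt(67))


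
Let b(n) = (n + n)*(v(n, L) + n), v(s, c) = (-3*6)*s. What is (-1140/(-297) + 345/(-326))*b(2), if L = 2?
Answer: -6101300/16137 ≈ -378.09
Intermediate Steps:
v(s, c) = -18*s
b(n) = -34*n² (b(n) = (n + n)*(-18*n + n) = (2*n)*(-17*n) = -34*n²)
(-1140/(-297) + 345/(-326))*b(2) = (-1140/(-297) + 345/(-326))*(-34*2²) = (-1140*(-1/297) + 345*(-1/326))*(-34*4) = (380/99 - 345/326)*(-136) = (89725/32274)*(-136) = -6101300/16137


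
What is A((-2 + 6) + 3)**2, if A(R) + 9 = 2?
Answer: 49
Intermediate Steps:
A(R) = -7 (A(R) = -9 + 2 = -7)
A((-2 + 6) + 3)**2 = (-7)**2 = 49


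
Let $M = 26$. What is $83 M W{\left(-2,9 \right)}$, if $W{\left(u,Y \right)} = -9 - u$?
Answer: $-15106$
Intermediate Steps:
$83 M W{\left(-2,9 \right)} = 83 \cdot 26 \left(-9 - -2\right) = 2158 \left(-9 + 2\right) = 2158 \left(-7\right) = -15106$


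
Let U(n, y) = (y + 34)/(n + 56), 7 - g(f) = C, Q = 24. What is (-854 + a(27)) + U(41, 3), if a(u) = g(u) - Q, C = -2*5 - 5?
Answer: -82995/97 ≈ -855.62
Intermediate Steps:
C = -15 (C = -10 - 5 = -15)
g(f) = 22 (g(f) = 7 - 1*(-15) = 7 + 15 = 22)
U(n, y) = (34 + y)/(56 + n)
a(u) = -2 (a(u) = 22 - 1*24 = 22 - 24 = -2)
(-854 + a(27)) + U(41, 3) = (-854 - 2) + (34 + 3)/(56 + 41) = -856 + 37/97 = -82995/97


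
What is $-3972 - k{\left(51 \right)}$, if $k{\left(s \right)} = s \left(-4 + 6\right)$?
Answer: $-4074$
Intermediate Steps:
$k{\left(s \right)} = 2 s$ ($k{\left(s \right)} = s 2 = 2 s$)
$-3972 - k{\left(51 \right)} = -3972 - 2 \cdot 51 = -3972 - 102 = -4074$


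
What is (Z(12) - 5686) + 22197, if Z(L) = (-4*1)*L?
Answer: 16463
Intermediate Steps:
Z(L) = -4*L
(Z(12) - 5686) + 22197 = (-4*12 - 5686) + 22197 = (-48 - 5686) + 22197 = -5734 + 22197 = 16463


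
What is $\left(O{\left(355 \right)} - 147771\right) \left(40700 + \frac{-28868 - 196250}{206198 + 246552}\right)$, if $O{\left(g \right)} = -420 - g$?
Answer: $- \frac{1368606280335786}{226375} \approx -6.0457 \cdot 10^{9}$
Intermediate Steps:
$\left(O{\left(355 \right)} - 147771\right) \left(40700 + \frac{-28868 - 196250}{206198 + 246552}\right) = \left(\left(-420 - 355\right) - 147771\right) \left(40700 + \frac{-28868 - 196250}{206198 + 246552}\right) = \left(\left(-420 - 355\right) - 147771\right) \left(40700 - \frac{225118}{452750}\right) = \left(-775 - 147771\right) \left(40700 - \frac{112559}{226375}\right) = - 148546 \left(40700 - \frac{112559}{226375}\right) = \left(-148546\right) \frac{9213349941}{226375} = - \frac{1368606280335786}{226375}$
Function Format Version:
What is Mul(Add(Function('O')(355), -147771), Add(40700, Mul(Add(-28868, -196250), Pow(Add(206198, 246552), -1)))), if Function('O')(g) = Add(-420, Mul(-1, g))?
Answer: Rational(-1368606280335786, 226375) ≈ -6.0457e+9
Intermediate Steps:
Mul(Add(Function('O')(355), -147771), Add(40700, Mul(Add(-28868, -196250), Pow(Add(206198, 246552), -1)))) = Mul(Add(Add(-420, Mul(-1, 355)), -147771), Add(40700, Mul(Add(-28868, -196250), Pow(Add(206198, 246552), -1)))) = Mul(Add(Add(-420, -355), -147771), Add(40700, Mul(-225118, Pow(452750, -1)))) = Mul(Add(-775, -147771), Add(40700, Mul(-225118, Rational(1, 452750)))) = Mul(-148546, Add(40700, Rational(-112559, 226375))) = Mul(-148546, Rational(9213349941, 226375)) = Rational(-1368606280335786, 226375)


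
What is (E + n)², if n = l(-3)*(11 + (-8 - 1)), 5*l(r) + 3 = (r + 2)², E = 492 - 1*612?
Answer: 364816/25 ≈ 14593.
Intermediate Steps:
E = -120 (E = 492 - 612 = -120)
l(r) = -⅗ + (2 + r)²/5 (l(r) = -⅗ + (r + 2)²/5 = -⅗ + (2 + r)²/5)
n = -⅘ (n = (-⅗ + (2 - 3)²/5)*(11 + (-8 - 1)) = (-⅗ + (⅕)*(-1)²)*(11 - 9) = (-⅗ + (⅕)*1)*2 = (-⅗ + ⅕)*2 = -⅖*2 = -⅘ ≈ -0.80000)
(E + n)² = (-120 - ⅘)² = (-604/5)² = 364816/25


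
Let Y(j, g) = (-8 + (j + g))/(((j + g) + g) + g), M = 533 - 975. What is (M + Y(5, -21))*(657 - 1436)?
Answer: 9975874/29 ≈ 3.4400e+5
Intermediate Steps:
M = -442
Y(j, g) = (-8 + g + j)/(j + 3*g) (Y(j, g) = (-8 + (g + j))/(((g + j) + g) + g) = (-8 + g + j)/((j + 2*g) + g) = (-8 + g + j)/(j + 3*g))
(M + Y(5, -21))*(657 - 1436) = (-442 + (-8 - 21 + 5)/(5 + 3*(-21)))*(657 - 1436) = (-442 - 24/(5 - 63))*(-779) = (-442 - 24/(-58))*(-779) = (-442 - 1/58*(-24))*(-779) = (-442 + 12/29)*(-779) = -12806/29*(-779) = 9975874/29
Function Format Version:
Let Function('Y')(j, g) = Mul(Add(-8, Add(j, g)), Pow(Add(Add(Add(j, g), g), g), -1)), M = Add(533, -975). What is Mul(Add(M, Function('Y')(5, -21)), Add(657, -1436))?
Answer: Rational(9975874, 29) ≈ 3.4400e+5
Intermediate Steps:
M = -442
Function('Y')(j, g) = Mul(Pow(Add(j, Mul(3, g)), -1), Add(-8, g, j)) (Function('Y')(j, g) = Mul(Add(-8, Add(g, j)), Pow(Add(Add(Add(g, j), g), g), -1)) = Mul(Add(-8, g, j), Pow(Add(Add(j, Mul(2, g)), g), -1)) = Mul(Add(-8, g, j), Pow(Add(j, Mul(3, g)), -1)) = Mul(Pow(Add(j, Mul(3, g)), -1), Add(-8, g, j)))
Mul(Add(M, Function('Y')(5, -21)), Add(657, -1436)) = Mul(Add(-442, Mul(Pow(Add(5, Mul(3, -21)), -1), Add(-8, -21, 5))), Add(657, -1436)) = Mul(Add(-442, Mul(Pow(Add(5, -63), -1), -24)), -779) = Mul(Add(-442, Mul(Pow(-58, -1), -24)), -779) = Mul(Add(-442, Mul(Rational(-1, 58), -24)), -779) = Mul(Add(-442, Rational(12, 29)), -779) = Mul(Rational(-12806, 29), -779) = Rational(9975874, 29)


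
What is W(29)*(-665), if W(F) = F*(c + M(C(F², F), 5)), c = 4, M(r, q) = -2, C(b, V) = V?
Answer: -38570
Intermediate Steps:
W(F) = 2*F (W(F) = F*(4 - 2) = F*2 = 2*F)
W(29)*(-665) = (2*29)*(-665) = 58*(-665) = -38570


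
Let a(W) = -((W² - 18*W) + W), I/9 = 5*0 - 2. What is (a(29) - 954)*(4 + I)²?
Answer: -255192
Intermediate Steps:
I = -18 (I = 9*(5*0 - 2) = 9*(0 - 2) = 9*(-2) = -18)
a(W) = -W² + 17*W (a(W) = -(W² - 17*W) = -W² + 17*W)
(a(29) - 954)*(4 + I)² = (29*(17 - 1*29) - 954)*(4 - 18)² = (29*(17 - 29) - 954)*(-14)² = (29*(-12) - 954)*196 = (-348 - 954)*196 = -1302*196 = -255192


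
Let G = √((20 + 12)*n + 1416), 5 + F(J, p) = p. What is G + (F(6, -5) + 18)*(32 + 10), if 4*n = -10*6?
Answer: 336 + 6*√26 ≈ 366.59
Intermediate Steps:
F(J, p) = -5 + p
n = -15 (n = (-10*6)/4 = (¼)*(-60) = -15)
G = 6*√26 (G = √((20 + 12)*(-15) + 1416) = √(32*(-15) + 1416) = √(-480 + 1416) = √936 = 6*√26 ≈ 30.594)
G + (F(6, -5) + 18)*(32 + 10) = 6*√26 + ((-5 - 5) + 18)*(32 + 10) = 6*√26 + (-10 + 18)*42 = 6*√26 + 8*42 = 6*√26 + 336 = 336 + 6*√26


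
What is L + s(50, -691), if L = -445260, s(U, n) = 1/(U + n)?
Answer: -285411661/641 ≈ -4.4526e+5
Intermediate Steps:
L + s(50, -691) = -445260 + 1/(50 - 691) = -445260 + 1/(-641) = -445260 - 1/641 = -285411661/641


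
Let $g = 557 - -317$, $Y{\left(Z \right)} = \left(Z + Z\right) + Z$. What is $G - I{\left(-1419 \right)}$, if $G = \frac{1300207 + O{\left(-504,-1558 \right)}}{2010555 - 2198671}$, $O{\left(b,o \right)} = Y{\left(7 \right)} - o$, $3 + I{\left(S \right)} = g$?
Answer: $- \frac{82575411}{94058} \approx -877.92$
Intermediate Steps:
$Y{\left(Z \right)} = 3 Z$ ($Y{\left(Z \right)} = 2 Z + Z = 3 Z$)
$g = 874$ ($g = 557 + 317 = 874$)
$I{\left(S \right)} = 871$ ($I{\left(S \right)} = -3 + 874 = 871$)
$O{\left(b,o \right)} = 21 - o$ ($O{\left(b,o \right)} = 3 \cdot 7 - o = 21 - o$)
$G = - \frac{650893}{94058}$ ($G = \frac{1300207 + \left(21 - -1558\right)}{2010555 - 2198671} = \frac{1300207 + \left(21 + 1558\right)}{-188116} = \left(1300207 + 1579\right) \left(- \frac{1}{188116}\right) = 1301786 \left(- \frac{1}{188116}\right) = - \frac{650893}{94058} \approx -6.9201$)
$G - I{\left(-1419 \right)} = - \frac{650893}{94058} - 871 = - \frac{82575411}{94058}$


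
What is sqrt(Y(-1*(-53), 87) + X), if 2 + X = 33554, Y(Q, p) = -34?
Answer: sqrt(33518) ≈ 183.08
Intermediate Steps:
X = 33552 (X = -2 + 33554 = 33552)
sqrt(Y(-1*(-53), 87) + X) = sqrt(-34 + 33552) = sqrt(33518)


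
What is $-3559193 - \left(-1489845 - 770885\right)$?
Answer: $-1298463$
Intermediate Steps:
$-3559193 - \left(-1489845 - 770885\right) = -3559193 - -2260730 = -3559193 + 2260730 = -1298463$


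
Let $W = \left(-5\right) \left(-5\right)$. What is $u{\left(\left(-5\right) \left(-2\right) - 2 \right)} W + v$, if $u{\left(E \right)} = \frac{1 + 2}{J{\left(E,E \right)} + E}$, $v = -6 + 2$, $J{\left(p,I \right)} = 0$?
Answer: $\frac{43}{8} \approx 5.375$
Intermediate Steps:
$v = -4$
$u{\left(E \right)} = \frac{3}{E}$ ($u{\left(E \right)} = \frac{1 + 2}{0 + E} = \frac{3}{E}$)
$W = 25$
$u{\left(\left(-5\right) \left(-2\right) - 2 \right)} W + v = \frac{3}{\left(-5\right) \left(-2\right) - 2} \cdot 25 - 4 = \frac{3}{10 - 2} \cdot 25 - 4 = \frac{3}{8} \cdot 25 - 4 = \frac{75}{8} - 4 = \frac{43}{8}$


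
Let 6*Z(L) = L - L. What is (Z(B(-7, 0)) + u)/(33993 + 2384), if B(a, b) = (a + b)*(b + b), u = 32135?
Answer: 32135/36377 ≈ 0.88339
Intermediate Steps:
B(a, b) = 2*b*(a + b) (B(a, b) = (a + b)*(2*b) = 2*b*(a + b))
Z(L) = 0 (Z(L) = (L - L)/6 = (⅙)*0 = 0)
(Z(B(-7, 0)) + u)/(33993 + 2384) = (0 + 32135)/(33993 + 2384) = 32135/36377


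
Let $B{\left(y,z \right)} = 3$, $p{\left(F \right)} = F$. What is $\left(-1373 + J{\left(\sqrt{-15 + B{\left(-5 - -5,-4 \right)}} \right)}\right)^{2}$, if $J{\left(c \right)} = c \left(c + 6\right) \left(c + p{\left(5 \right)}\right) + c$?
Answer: $2260693 - 114380 i \sqrt{3} \approx 2.2607 \cdot 10^{6} - 1.9811 \cdot 10^{5} i$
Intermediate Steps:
$J{\left(c \right)} = c + c \left(5 + c\right) \left(6 + c\right)$ ($J{\left(c \right)} = c \left(c + 6\right) \left(c + 5\right) + c = c \left(6 + c\right) \left(5 + c\right) + c = c \left(5 + c\right) \left(6 + c\right) + c = c + c \left(5 + c\right) \left(6 + c\right)$)
$\left(-1373 + J{\left(\sqrt{-15 + B{\left(-5 - -5,-4 \right)}} \right)}\right)^{2} = \left(-1373 + \sqrt{-15 + 3} \left(31 + \left(\sqrt{-15 + 3}\right)^{2} + 11 \sqrt{-15 + 3}\right)\right)^{2} = \left(-1373 + \sqrt{-12} \left(31 + \left(\sqrt{-12}\right)^{2} + 11 \sqrt{-12}\right)\right)^{2} = \left(-1373 + 2 i \sqrt{3} \left(31 + \left(2 i \sqrt{3}\right)^{2} + 11 \cdot 2 i \sqrt{3}\right)\right)^{2} = \left(-1373 + 2 i \sqrt{3} \left(31 - 12 + 22 i \sqrt{3}\right)\right)^{2} = \left(-1373 + 2 i \sqrt{3} \left(19 + 22 i \sqrt{3}\right)\right)^{2}$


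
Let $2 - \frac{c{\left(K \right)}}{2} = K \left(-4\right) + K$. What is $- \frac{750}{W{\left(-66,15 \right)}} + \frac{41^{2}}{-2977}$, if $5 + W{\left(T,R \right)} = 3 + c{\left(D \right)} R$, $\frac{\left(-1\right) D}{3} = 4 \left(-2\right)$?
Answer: $- \frac{2980604}{3301493} \approx -0.90281$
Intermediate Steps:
$D = 24$ ($D = - 3 \cdot 4 \left(-2\right) = \left(-3\right) \left(-8\right) = 24$)
$c{\left(K \right)} = 4 + 6 K$ ($c{\left(K \right)} = 4 - 2 \left(K \left(-4\right) + K\right) = 4 - 2 \left(- 4 K + K\right) = 4 - 2 \left(- 3 K\right) = 4 + 6 K$)
$W{\left(T,R \right)} = -2 + 148 R$ ($W{\left(T,R \right)} = -5 + \left(3 + \left(4 + 6 \cdot 24\right) R\right) = -5 + \left(3 + \left(4 + 144\right) R\right) = -5 + \left(3 + 148 R\right) = -2 + 148 R$)
$- \frac{750}{W{\left(-66,15 \right)}} + \frac{41^{2}}{-2977} = - \frac{750}{-2 + 148 \cdot 15} + \frac{41^{2}}{-2977} = - \frac{750}{-2 + 2220} + 1681 \left(- \frac{1}{2977}\right) = - \frac{750}{2218} - \frac{1681}{2977} = \left(-750\right) \frac{1}{2218} - \frac{1681}{2977} = - \frac{375}{1109} - \frac{1681}{2977} = - \frac{2980604}{3301493}$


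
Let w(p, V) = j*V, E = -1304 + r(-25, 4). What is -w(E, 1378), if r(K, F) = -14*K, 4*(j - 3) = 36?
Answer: -16536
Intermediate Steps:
j = 12 (j = 3 + (1/4)*36 = 3 + 9 = 12)
E = -954 (E = -1304 - 14*(-25) = -1304 + 350 = -954)
w(p, V) = 12*V
-w(E, 1378) = -12*1378 = -1*16536 = -16536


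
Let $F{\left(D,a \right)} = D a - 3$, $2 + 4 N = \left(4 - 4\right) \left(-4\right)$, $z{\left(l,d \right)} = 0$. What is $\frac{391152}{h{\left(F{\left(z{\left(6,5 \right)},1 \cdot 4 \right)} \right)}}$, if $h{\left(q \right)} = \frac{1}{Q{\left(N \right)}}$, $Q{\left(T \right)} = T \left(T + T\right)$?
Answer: $195576$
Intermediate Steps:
$N = - \frac{1}{2}$ ($N = - \frac{1}{2} + \frac{\left(4 - 4\right) \left(-4\right)}{4} = - \frac{1}{2} + \frac{0 \left(-4\right)}{4} = - \frac{1}{2} + \frac{1}{4} \cdot 0 = - \frac{1}{2} + 0 = - \frac{1}{2} \approx -0.5$)
$Q{\left(T \right)} = 2 T^{2}$ ($Q{\left(T \right)} = T 2 T = 2 T^{2}$)
$F{\left(D,a \right)} = -3 + D a$
$h{\left(q \right)} = 2$ ($h{\left(q \right)} = \frac{1}{2 \left(- \frac{1}{2}\right)^{2}} = \frac{1}{2 \cdot \frac{1}{4}} = \frac{1}{\frac{1}{2}} = 2$)
$\frac{391152}{h{\left(F{\left(z{\left(6,5 \right)},1 \cdot 4 \right)} \right)}} = \frac{391152}{2} = 391152 \cdot \frac{1}{2} = 195576$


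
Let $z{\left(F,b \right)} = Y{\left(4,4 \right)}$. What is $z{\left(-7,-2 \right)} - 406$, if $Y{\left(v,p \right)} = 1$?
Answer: $-405$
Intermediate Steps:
$z{\left(F,b \right)} = 1$
$z{\left(-7,-2 \right)} - 406 = 1 - 406 = -405$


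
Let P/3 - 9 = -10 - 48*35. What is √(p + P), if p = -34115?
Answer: I*√39158 ≈ 197.88*I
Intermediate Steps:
P = -5043 (P = 27 + 3*(-10 - 48*35) = 27 + 3*(-10 - 1680) = 27 + 3*(-1690) = 27 - 5070 = -5043)
√(p + P) = √(-34115 - 5043) = √(-39158) = I*√39158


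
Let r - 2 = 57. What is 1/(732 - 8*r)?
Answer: 1/260 ≈ 0.0038462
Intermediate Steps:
r = 59 (r = 2 + 57 = 59)
1/(732 - 8*r) = 1/(732 - 8*59) = 1/(732 - 472) = 1/260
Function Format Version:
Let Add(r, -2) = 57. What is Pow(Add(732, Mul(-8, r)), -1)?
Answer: Rational(1, 260) ≈ 0.0038462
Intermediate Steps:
r = 59 (r = Add(2, 57) = 59)
Pow(Add(732, Mul(-8, r)), -1) = Pow(Add(732, Mul(-8, 59)), -1) = Pow(Add(732, -472), -1) = Pow(260, -1) = Rational(1, 260)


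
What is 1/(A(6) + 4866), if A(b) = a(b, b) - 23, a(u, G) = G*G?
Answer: 1/4879 ≈ 0.00020496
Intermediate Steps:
a(u, G) = G**2
A(b) = -23 + b**2 (A(b) = b**2 - 23 = -23 + b**2)
1/(A(6) + 4866) = 1/((-23 + 6**2) + 4866) = 1/((-23 + 36) + 4866) = 1/(13 + 4866) = 1/4879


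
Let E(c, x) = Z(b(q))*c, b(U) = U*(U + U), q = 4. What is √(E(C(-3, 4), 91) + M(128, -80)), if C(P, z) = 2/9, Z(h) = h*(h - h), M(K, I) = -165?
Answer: I*√165 ≈ 12.845*I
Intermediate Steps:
b(U) = 2*U² (b(U) = U*(2*U) = 2*U²)
Z(h) = 0 (Z(h) = h*0 = 0)
C(P, z) = 2/9 (C(P, z) = 2*(⅑) = 2/9)
E(c, x) = 0 (E(c, x) = 0*c = 0)
√(E(C(-3, 4), 91) + M(128, -80)) = √(0 - 165) = √(-165) = I*√165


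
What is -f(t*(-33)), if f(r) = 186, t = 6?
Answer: -186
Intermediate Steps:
-f(t*(-33)) = -1*186 = -186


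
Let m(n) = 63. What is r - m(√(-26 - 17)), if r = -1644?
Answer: -1707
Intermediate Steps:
r - m(√(-26 - 17)) = -1644 - 1*63 = -1644 - 63 = -1707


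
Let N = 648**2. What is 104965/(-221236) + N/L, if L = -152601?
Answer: -36305215103/11253611612 ≈ -3.2261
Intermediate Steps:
N = 419904
104965/(-221236) + N/L = 104965/(-221236) + 419904/(-152601) = 104965*(-1/221236) + 419904*(-1/152601) = -104965/221236 - 139968/50867 = -36305215103/11253611612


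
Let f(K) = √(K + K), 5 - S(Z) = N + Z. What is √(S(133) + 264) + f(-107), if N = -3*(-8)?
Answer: 4*√7 + I*√214 ≈ 10.583 + 14.629*I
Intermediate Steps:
N = 24
S(Z) = -19 - Z (S(Z) = 5 - (24 + Z) = 5 + (-24 - Z) = -19 - Z)
f(K) = √2*√K (f(K) = √(2*K) = √2*√K)
√(S(133) + 264) + f(-107) = √((-19 - 1*133) + 264) + √2*√(-107) = √((-19 - 133) + 264) + √2*(I*√107) = √(-152 + 264) + I*√214 = √112 + I*√214 = 4*√7 + I*√214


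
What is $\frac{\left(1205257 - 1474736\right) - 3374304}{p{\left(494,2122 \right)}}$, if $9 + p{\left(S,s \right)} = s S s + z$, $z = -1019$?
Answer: $- \frac{3643783}{2224423668} \approx -0.0016381$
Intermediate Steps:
$p{\left(S,s \right)} = -1028 + S s^{2}$ ($p{\left(S,s \right)} = -9 + \left(s S s - 1019\right) = -9 + \left(S s s - 1019\right) = -9 + \left(S s^{2} - 1019\right) = -9 + \left(-1019 + S s^{2}\right) = -1028 + S s^{2}$)
$\frac{\left(1205257 - 1474736\right) - 3374304}{p{\left(494,2122 \right)}} = \frac{\left(1205257 - 1474736\right) - 3374304}{-1028 + 494 \cdot 2122^{2}} = \frac{-269479 - 3374304}{-1028 + 494 \cdot 4502884} = - \frac{3643783}{-1028 + 2224424696} = - \frac{3643783}{2224423668}$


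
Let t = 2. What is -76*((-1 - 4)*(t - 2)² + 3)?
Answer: -228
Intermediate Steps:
-76*((-1 - 4)*(t - 2)² + 3) = -76*((-1 - 4)*(2 - 2)² + 3) = -76*(-5*0² + 3) = -76*(-5*0 + 3) = -76*(0 + 3) = -76*3 = -228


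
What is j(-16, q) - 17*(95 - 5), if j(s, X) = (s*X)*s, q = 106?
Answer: 25606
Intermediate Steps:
j(s, X) = X*s**2 (j(s, X) = (X*s)*s = X*s**2)
j(-16, q) - 17*(95 - 5) = 106*(-16)**2 - 17*(95 - 5) = 106*256 - 17*90 = 27136 - 1530 = 25606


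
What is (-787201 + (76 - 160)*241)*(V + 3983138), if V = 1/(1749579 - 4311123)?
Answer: -8238347806316353595/2561544 ≈ -3.2162e+12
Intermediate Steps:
V = -1/2561544 (V = 1/(-2561544) = -1/2561544 ≈ -3.9039e-7)
(-787201 + (76 - 160)*241)*(V + 3983138) = (-787201 + (76 - 160)*241)*(-1/2561544 + 3983138) = (-787201 - 84*241)*(10202983245071/2561544) = (-787201 - 20244)*(10202983245071/2561544) = -807445*10202983245071/2561544 = -8238347806316353595/2561544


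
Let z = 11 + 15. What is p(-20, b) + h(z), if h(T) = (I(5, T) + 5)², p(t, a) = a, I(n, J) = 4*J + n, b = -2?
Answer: 12994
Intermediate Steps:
I(n, J) = n + 4*J
z = 26
h(T) = (10 + 4*T)² (h(T) = ((5 + 4*T) + 5)² = (10 + 4*T)²)
p(-20, b) + h(z) = -2 + 4*(5 + 2*26)² = -2 + 4*(5 + 52)² = -2 + 4*57² = -2 + 4*3249 = -2 + 12996 = 12994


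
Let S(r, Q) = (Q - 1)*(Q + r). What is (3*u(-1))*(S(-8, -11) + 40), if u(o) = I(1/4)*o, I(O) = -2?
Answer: 1608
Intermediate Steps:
S(r, Q) = (-1 + Q)*(Q + r)
u(o) = -2*o
(3*u(-1))*(S(-8, -11) + 40) = (3*(-2*(-1)))*(((-11)² - 1*(-11) - 1*(-8) - 11*(-8)) + 40) = (3*2)*((121 + 11 + 8 + 88) + 40) = 6*(228 + 40) = 6*268 = 1608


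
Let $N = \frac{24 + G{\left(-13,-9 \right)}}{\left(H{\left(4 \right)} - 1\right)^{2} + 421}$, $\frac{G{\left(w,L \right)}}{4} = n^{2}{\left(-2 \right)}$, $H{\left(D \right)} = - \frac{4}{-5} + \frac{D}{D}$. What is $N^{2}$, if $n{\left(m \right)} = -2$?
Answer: $\frac{1000000}{111112681} \approx 0.0089999$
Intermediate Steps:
$H{\left(D \right)} = \frac{9}{5}$ ($H{\left(D \right)} = \left(-4\right) \left(- \frac{1}{5}\right) + 1 = \frac{4}{5} + 1 = \frac{9}{5}$)
$G{\left(w,L \right)} = 16$ ($G{\left(w,L \right)} = 4 \left(-2\right)^{2} = 4 \cdot 4 = 16$)
$N = \frac{1000}{10541}$ ($N = \frac{24 + 16}{\left(\frac{9}{5} - 1\right)^{2} + 421} = \frac{40}{\left(\frac{4}{5}\right)^{2} + 421} = \frac{40}{\frac{16}{25} + 421} = \frac{40}{\frac{10541}{25}} = 40 \cdot \frac{25}{10541} = \frac{1000}{10541} \approx 0.094868$)
$N^{2} = \left(\frac{1000}{10541}\right)^{2} = \frac{1000000}{111112681}$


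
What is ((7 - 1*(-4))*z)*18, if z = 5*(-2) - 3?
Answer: -2574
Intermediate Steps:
z = -13 (z = -10 - 3 = -13)
((7 - 1*(-4))*z)*18 = ((7 - 1*(-4))*(-13))*18 = ((7 + 4)*(-13))*18 = (11*(-13))*18 = -143*18 = -2574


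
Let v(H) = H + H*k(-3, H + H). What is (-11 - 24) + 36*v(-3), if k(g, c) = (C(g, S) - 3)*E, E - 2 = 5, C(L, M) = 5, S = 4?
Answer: -1655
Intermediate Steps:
E = 7 (E = 2 + 5 = 7)
k(g, c) = 14 (k(g, c) = (5 - 3)*7 = 2*7 = 14)
v(H) = 15*H (v(H) = H + H*14 = H + 14*H = 15*H)
(-11 - 24) + 36*v(-3) = (-11 - 24) + 36*(15*(-3)) = -35 + 36*(-45) = -35 - 1620 = -1655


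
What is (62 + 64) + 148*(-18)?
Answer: -2538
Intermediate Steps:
(62 + 64) + 148*(-18) = 126 - 2664 = -2538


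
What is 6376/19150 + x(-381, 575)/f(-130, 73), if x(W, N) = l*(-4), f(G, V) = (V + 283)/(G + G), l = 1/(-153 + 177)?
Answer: 2324767/5113050 ≈ 0.45467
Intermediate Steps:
l = 1/24 ≈ 0.041667
f(G, V) = (283 + V)/(2*G) (f(G, V) = (283 + V)/((2*G)) = (283 + V)*(1/(2*G)) = (283 + V)/(2*G))
x(W, N) = -1/6 (x(W, N) = (1/24)*(-4) = -1/6)
6376/19150 + x(-381, 575)/f(-130, 73) = 6376/19150 - (-260/(283 + 73))/6 = 6376*(1/19150) - 1/(6*((1/2)*(-1/130)*356)) = 3188/9575 - 1/(6*(-89/65)) = 3188/9575 - 1/6*(-65/89) = 3188/9575 + 65/534 = 2324767/5113050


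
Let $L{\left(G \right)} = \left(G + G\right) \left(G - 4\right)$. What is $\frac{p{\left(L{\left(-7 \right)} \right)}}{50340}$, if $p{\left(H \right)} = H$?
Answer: $\frac{77}{25170} \approx 0.0030592$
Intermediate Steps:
$L{\left(G \right)} = 2 G \left(-4 + G\right)$
$\frac{p{\left(L{\left(-7 \right)} \right)}}{50340} = \frac{2 \left(-7\right) \left(-4 - 7\right)}{50340} = 2 \left(-7\right) \left(-11\right) \frac{1}{50340} = 154 \cdot \frac{1}{50340} = \frac{77}{25170}$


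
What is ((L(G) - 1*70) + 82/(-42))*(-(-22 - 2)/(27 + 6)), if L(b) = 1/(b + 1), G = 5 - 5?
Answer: -11920/231 ≈ -51.602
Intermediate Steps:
G = 0
L(b) = 1/(1 + b)
((L(G) - 1*70) + 82/(-42))*(-(-22 - 2)/(27 + 6)) = ((1/(1 + 0) - 1*70) + 82/(-42))*(-(-22 - 2)/(27 + 6)) = ((1/1 - 70) + 82*(-1/42))*(-(-24)/33) = ((1 - 70) - 41/21)*(-(-24)/33) = (-69 - 41/21)*(-1*(-8/11)) = -1490/21*8/11 = -11920/231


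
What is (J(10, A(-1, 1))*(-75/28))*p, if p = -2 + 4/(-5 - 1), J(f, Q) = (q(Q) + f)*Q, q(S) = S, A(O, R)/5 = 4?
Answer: 30000/7 ≈ 4285.7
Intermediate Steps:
A(O, R) = 20 (A(O, R) = 5*4 = 20)
J(f, Q) = Q*(Q + f) (J(f, Q) = (Q + f)*Q = Q*(Q + f))
p = -8/3 (p = -2 + 4/(-6) = -2 + 4*(-⅙) = -2 - ⅔ = -8/3 ≈ -2.6667)
(J(10, A(-1, 1))*(-75/28))*p = ((20*(20 + 10))*(-75/28))*(-8/3) = ((20*30)*(-75*1/28))*(-8/3) = (600*(-75/28))*(-8/3) = -11250/7*(-8/3) = 30000/7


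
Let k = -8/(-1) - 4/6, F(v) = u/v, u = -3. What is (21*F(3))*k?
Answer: -154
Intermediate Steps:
F(v) = -3/v
k = 22/3 (k = -8*(-1) - 4*⅙ = 8 - ⅔ = 22/3 ≈ 7.3333)
(21*F(3))*k = (21*(-3/3))*(22/3) = (21*(-3*⅓))*(22/3) = (21*(-1))*(22/3) = -21*22/3 = -154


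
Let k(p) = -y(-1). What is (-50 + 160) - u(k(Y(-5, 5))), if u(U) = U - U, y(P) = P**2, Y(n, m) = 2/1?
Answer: 110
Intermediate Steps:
Y(n, m) = 2 (Y(n, m) = 2*1 = 2)
k(p) = -1 (k(p) = -1*(-1)**2 = -1*1 = -1)
u(U) = 0
(-50 + 160) - u(k(Y(-5, 5))) = (-50 + 160) - 1*0 = 110 + 0 = 110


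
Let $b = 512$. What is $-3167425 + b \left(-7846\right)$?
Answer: $-7184577$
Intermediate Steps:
$-3167425 + b \left(-7846\right) = -3167425 + 512 \left(-7846\right) = -3167425 - 4017152 = -7184577$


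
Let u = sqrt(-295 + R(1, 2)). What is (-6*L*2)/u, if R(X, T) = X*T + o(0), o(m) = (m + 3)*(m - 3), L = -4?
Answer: -24*I*sqrt(302)/151 ≈ -2.7621*I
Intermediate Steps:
o(m) = (-3 + m)*(3 + m) (o(m) = (3 + m)*(-3 + m) = (-3 + m)*(3 + m))
R(X, T) = -9 + T*X (R(X, T) = X*T + (-9 + 0**2) = T*X + (-9 + 0) = T*X - 9 = -9 + T*X)
u = I*sqrt(302) (u = sqrt(-295 + (-9 + 2*1)) = sqrt(-295 + (-9 + 2)) = sqrt(-295 - 7) = sqrt(-302) = I*sqrt(302) ≈ 17.378*I)
(-6*L*2)/u = (-6*(-4)*2)/((I*sqrt(302))) = (24*2)*(-I*sqrt(302)/302) = 48*(-I*sqrt(302)/302) = -24*I*sqrt(302)/151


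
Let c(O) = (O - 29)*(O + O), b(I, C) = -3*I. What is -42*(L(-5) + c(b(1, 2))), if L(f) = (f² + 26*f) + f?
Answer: -3444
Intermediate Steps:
L(f) = f² + 27*f
c(O) = 2*O*(-29 + O) (c(O) = (-29 + O)*(2*O) = 2*O*(-29 + O))
-42*(L(-5) + c(b(1, 2))) = -42*(-5*(27 - 5) + 2*(-3*1)*(-29 - 3*1)) = -42*(-5*22 + 2*(-3)*(-29 - 3)) = -42*(-110 + 2*(-3)*(-32)) = -42*(-110 + 192) = -42*82 = -3444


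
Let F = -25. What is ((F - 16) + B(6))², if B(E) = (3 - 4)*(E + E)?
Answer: 2809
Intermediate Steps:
B(E) = -2*E
((F - 16) + B(6))² = ((-25 - 16) - 2*6)² = (-41 - 12)² = (-53)² = 2809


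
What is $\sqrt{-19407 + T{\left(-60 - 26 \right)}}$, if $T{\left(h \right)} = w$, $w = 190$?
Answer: $i \sqrt{19217} \approx 138.63 i$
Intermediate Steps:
$T{\left(h \right)} = 190$
$\sqrt{-19407 + T{\left(-60 - 26 \right)}} = \sqrt{-19407 + 190} = \sqrt{-19217} = i \sqrt{19217}$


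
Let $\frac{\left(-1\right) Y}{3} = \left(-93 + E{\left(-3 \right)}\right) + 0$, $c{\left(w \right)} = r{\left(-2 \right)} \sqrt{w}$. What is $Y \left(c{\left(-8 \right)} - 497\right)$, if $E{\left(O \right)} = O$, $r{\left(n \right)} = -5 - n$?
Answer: $-143136 - 1728 i \sqrt{2} \approx -1.4314 \cdot 10^{5} - 2443.8 i$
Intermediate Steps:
$c{\left(w \right)} = - 3 \sqrt{w}$ ($c{\left(w \right)} = \left(-5 - -2\right) \sqrt{w} = \left(-5 + 2\right) \sqrt{w} = - 3 \sqrt{w}$)
$Y = 288$ ($Y = - 3 \left(\left(-93 - 3\right) + 0\right) = - 3 \left(-96 + 0\right) = \left(-3\right) \left(-96\right) = 288$)
$Y \left(c{\left(-8 \right)} - 497\right) = 288 \left(- 3 \sqrt{-8} - 497\right) = 288 \left(- 3 \cdot 2 i \sqrt{2} - 497\right) = 288 \left(- 6 i \sqrt{2} - 497\right) = 288 \left(-497 - 6 i \sqrt{2}\right) = -143136 - 1728 i \sqrt{2}$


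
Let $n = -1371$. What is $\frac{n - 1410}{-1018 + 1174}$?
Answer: $- \frac{927}{52} \approx -17.827$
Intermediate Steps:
$\frac{n - 1410}{-1018 + 1174} = \frac{-1371 - 1410}{-1018 + 1174} = - \frac{2781}{156} = \left(-2781\right) \frac{1}{156} = - \frac{927}{52}$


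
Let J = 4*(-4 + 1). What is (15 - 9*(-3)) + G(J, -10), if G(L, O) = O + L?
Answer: 20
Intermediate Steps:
J = -12 (J = 4*(-3) = -12)
G(L, O) = L + O
(15 - 9*(-3)) + G(J, -10) = (15 - 9*(-3)) + (-12 - 10) = (15 + 27) - 22 = 42 - 22 = 20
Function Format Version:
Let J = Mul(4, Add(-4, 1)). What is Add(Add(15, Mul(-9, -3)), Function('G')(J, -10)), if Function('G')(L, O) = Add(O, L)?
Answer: 20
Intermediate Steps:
J = -12 (J = Mul(4, -3) = -12)
Function('G')(L, O) = Add(L, O)
Add(Add(15, Mul(-9, -3)), Function('G')(J, -10)) = Add(Add(15, Mul(-9, -3)), Add(-12, -10)) = Add(Add(15, 27), -22) = Add(42, -22) = 20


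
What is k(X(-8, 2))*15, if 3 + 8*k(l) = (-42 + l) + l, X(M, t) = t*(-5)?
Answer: -975/8 ≈ -121.88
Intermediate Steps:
X(M, t) = -5*t
k(l) = -45/8 + l/4 (k(l) = -3/8 + ((-42 + l) + l)/8 = -3/8 + (-42 + 2*l)/8 = -3/8 + (-21/4 + l/4) = -45/8 + l/4)
k(X(-8, 2))*15 = (-45/8 + (-5*2)/4)*15 = (-45/8 + (1/4)*(-10))*15 = (-45/8 - 5/2)*15 = -65/8*15 = -975/8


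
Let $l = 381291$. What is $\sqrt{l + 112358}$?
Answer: $13 \sqrt{2921} \approx 702.6$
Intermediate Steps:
$\sqrt{l + 112358} = \sqrt{381291 + 112358} = \sqrt{493649} = 13 \sqrt{2921}$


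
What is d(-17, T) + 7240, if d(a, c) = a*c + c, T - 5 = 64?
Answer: 6136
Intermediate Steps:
T = 69 (T = 5 + 64 = 69)
d(a, c) = c + a*c
d(-17, T) + 7240 = 69*(1 - 17) + 7240 = 69*(-16) + 7240 = -1104 + 7240 = 6136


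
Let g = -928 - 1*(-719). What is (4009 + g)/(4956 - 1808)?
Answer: 950/787 ≈ 1.2071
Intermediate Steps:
g = -209 (g = -928 + 719 = -209)
(4009 + g)/(4956 - 1808) = (4009 - 209)/(4956 - 1808) = 3800/3148 = 3800*(1/3148) = 950/787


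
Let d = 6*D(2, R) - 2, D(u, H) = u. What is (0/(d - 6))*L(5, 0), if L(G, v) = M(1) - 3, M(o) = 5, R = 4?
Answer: 0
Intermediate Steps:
d = 10 (d = 6*2 - 2 = 12 - 2 = 10)
L(G, v) = 2 (L(G, v) = 5 - 3 = 2)
(0/(d - 6))*L(5, 0) = (0/(10 - 6))*2 = (0/4)*2 = (0*(¼))*2 = 0*2 = 0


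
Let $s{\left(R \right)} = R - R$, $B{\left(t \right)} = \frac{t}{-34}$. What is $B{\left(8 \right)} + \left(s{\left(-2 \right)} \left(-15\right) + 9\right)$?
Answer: $\frac{149}{17} \approx 8.7647$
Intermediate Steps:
$B{\left(t \right)} = - \frac{t}{34}$ ($B{\left(t \right)} = t \left(- \frac{1}{34}\right) = - \frac{t}{34}$)
$s{\left(R \right)} = 0$
$B{\left(8 \right)} + \left(s{\left(-2 \right)} \left(-15\right) + 9\right) = \left(- \frac{1}{34}\right) 8 + \left(0 \left(-15\right) + 9\right) = - \frac{4}{17} + \left(0 + 9\right) = - \frac{4}{17} + 9 = \frac{149}{17}$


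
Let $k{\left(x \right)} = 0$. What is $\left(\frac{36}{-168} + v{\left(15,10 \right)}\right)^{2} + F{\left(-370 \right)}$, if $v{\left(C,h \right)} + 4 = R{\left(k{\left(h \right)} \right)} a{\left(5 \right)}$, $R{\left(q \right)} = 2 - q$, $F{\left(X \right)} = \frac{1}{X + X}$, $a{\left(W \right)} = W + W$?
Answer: $\frac{2258884}{9065} \approx 249.19$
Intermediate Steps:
$a{\left(W \right)} = 2 W$
$F{\left(X \right)} = \frac{1}{2 X}$
$v{\left(C,h \right)} = 16$ ($v{\left(C,h \right)} = -4 + \left(2 - 0\right) 2 \cdot 5 = -4 + \left(2 + 0\right) 10 = -4 + 2 \cdot 10 = -4 + 20 = 16$)
$\left(\frac{36}{-168} + v{\left(15,10 \right)}\right)^{2} + F{\left(-370 \right)} = \left(\frac{36}{-168} + 16\right)^{2} + \frac{1}{2 \left(-370\right)} = \left(36 \left(- \frac{1}{168}\right) + 16\right)^{2} + \frac{1}{2} \left(- \frac{1}{370}\right) = \left(- \frac{3}{14} + 16\right)^{2} - \frac{1}{740} = \left(\frac{221}{14}\right)^{2} - \frac{1}{740} = \frac{48841}{196} - \frac{1}{740} = \frac{2258884}{9065}$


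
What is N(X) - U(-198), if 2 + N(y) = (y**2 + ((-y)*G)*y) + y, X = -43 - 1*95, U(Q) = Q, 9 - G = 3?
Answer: -95162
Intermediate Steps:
G = 6 (G = 9 - 1*3 = 9 - 3 = 6)
X = -138 (X = -43 - 95 = -138)
N(y) = -2 + y - 5*y**2 (N(y) = -2 + ((y**2 + (-y*6)*y) + y) = -2 + ((y**2 + (-6*y)*y) + y) = -2 + ((y**2 - 6*y**2) + y) = -2 + (-5*y**2 + y) = -2 + (y - 5*y**2) = -2 + y - 5*y**2)
N(X) - U(-198) = (-2 - 138 - 5*(-138)**2) - 1*(-198) = (-2 - 138 - 5*19044) + 198 = (-2 - 138 - 95220) + 198 = -95360 + 198 = -95162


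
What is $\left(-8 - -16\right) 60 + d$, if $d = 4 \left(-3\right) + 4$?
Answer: $472$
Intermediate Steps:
$d = -8$ ($d = -12 + 4 = -8$)
$\left(-8 - -16\right) 60 + d = \left(-8 - -16\right) 60 - 8 = \left(-8 + 16\right) 60 - 8 = 8 \cdot 60 - 8 = 480 - 8 = 472$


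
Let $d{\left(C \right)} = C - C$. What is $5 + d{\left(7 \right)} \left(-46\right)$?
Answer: $5$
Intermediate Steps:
$d{\left(C \right)} = 0$
$5 + d{\left(7 \right)} \left(-46\right) = 5 + 0 \left(-46\right) = 5 + 0 = 5$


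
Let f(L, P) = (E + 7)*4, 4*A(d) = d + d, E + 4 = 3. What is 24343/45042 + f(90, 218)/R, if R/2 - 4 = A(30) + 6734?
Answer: 54976261/101389542 ≈ 0.54223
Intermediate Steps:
E = -1 (E = -4 + 3 = -1)
A(d) = d/2 (A(d) = (d + d)/4 = (2*d)/4 = d/2)
f(L, P) = 24 (f(L, P) = (-1 + 7)*4 = 6*4 = 24)
R = 13506 (R = 8 + 2*((½)*30 + 6734) = 8 + 2*(15 + 6734) = 8 + 2*6749 = 8 + 13498 = 13506)
24343/45042 + f(90, 218)/R = 24343/45042 + 24/13506 = 24343*(1/45042) + 24*(1/13506) = 24343/45042 + 4/2251 = 54976261/101389542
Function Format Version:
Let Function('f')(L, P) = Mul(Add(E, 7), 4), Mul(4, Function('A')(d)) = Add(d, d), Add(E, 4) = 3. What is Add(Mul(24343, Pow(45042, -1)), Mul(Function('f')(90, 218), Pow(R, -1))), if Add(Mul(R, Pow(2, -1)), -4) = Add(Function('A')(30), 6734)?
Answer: Rational(54976261, 101389542) ≈ 0.54223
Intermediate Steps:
E = -1 (E = Add(-4, 3) = -1)
Function('A')(d) = Mul(Rational(1, 2), d) (Function('A')(d) = Mul(Rational(1, 4), Add(d, d)) = Mul(Rational(1, 4), Mul(2, d)) = Mul(Rational(1, 2), d))
Function('f')(L, P) = 24 (Function('f')(L, P) = Mul(Add(-1, 7), 4) = Mul(6, 4) = 24)
R = 13506 (R = Add(8, Mul(2, Add(Mul(Rational(1, 2), 30), 6734))) = Add(8, Mul(2, Add(15, 6734))) = Add(8, Mul(2, 6749)) = Add(8, 13498) = 13506)
Add(Mul(24343, Pow(45042, -1)), Mul(Function('f')(90, 218), Pow(R, -1))) = Add(Mul(24343, Pow(45042, -1)), Mul(24, Pow(13506, -1))) = Add(Mul(24343, Rational(1, 45042)), Mul(24, Rational(1, 13506))) = Add(Rational(24343, 45042), Rational(4, 2251)) = Rational(54976261, 101389542)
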